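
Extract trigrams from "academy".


Word: "academy" (length 7)
Number of trigrams = 7 - 3 + 1 = 5
  Position 0: "aca"
  Position 1: "cad"
  Position 2: "ade"
  Position 3: "dem"
  Position 4: "emy"
Trigrams = "aca", "cad", "ade", "dem", "emy"


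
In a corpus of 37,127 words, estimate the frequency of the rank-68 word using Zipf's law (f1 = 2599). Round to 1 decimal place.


Zipf's law: f(r) = f(1) / r
f(1) = 2599
f(68) = 2599 / 68
= 38.2 occurrences


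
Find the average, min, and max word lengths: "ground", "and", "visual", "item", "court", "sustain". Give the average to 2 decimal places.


Lengths: "ground"=6, "and"=3, "visual"=6, "item"=4, "court"=5, "sustain"=7
Sum = 31, Count = 6
Average = 31/6 = 5.17
= avg=5.17, min=3, max=7


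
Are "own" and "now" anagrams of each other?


Word 1: "own" → sorted: now
Word 2: "now" → sorted: now
Same letters? now == now
Anagram = Yes


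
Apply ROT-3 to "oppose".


Word: "oppose"
Shift: 3
Each letter → (letter + shift) mod 26:
  'o' (14) + 3 = 17 → 'r'
  'p' (15) + 3 = 18 → 's'
  'p' (15) + 3 = 18 → 's'
  'o' (14) + 3 = 17 → 'r'
  's' (18) + 3 = 21 → 'v'
  'e' (4) + 3 = 7 → 'h'
Result = "rssrvh"


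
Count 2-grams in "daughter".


Word: "daughter" (length 8)
Number of 2-grams = length - 2 + 1 = 8 - 2 + 1
= 7


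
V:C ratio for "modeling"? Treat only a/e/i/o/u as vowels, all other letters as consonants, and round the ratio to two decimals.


Word: "modeling"
Vowels (a,e,i,o,u): 3
Consonants: 5
Ratio = 3/5
= 0.60


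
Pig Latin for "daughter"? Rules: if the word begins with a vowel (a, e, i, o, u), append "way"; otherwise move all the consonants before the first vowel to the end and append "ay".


Word: "daughter"
Starts with consonant(s) → move to end, add 'ay'
Consonant cluster: "d"
Pig Latin = "aughterday"


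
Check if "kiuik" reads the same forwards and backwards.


Word: "kiuik"
Reversed: "kiuik"
Forward == Backward? kiuik == kiuik
Palindrome = Yes


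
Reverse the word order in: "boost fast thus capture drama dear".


Original: "boost fast thus capture drama dear"
Words (1..n): boost | fast | thus | capture | drama | dear
Reversed (n..1): dear | drama | capture | thus | fast | boost
Result = "dear drama capture thus fast boost"


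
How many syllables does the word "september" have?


Word: "september"
Syllable breakdown: sep · tem · ber
Counting: 3 parts
= 3 syllables


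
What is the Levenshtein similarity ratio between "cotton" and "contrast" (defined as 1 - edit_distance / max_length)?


Word 1: "cotton" (length 6)
Word 2: "contrast" (length 8)
One optimal edit sequence:
  1. keep 'c'
  2. keep 'o'
  3. insert 'n'  (+1)
  4. keep 't'
  5. insert 'r'  (+1)
  6. substitute 't' -> 'a'  (+1)
  7. substitute 'o' -> 's'  (+1)
  8. substitute 'n' -> 't'  (+1)
Edit distance = 5
Max length = max(6, 8) = 8
Similarity = 1 - 5/8
= 0.3750


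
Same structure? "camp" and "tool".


Pattern of "camp": [0, 1, 2, 3]
Pattern of "tool": [0, 1, 1, 2]
Patterns do not match
Same pattern = No


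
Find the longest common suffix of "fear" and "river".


Word 1: "fear"
Word 2: "river"
Comparing from end:
  Pos -1: 'r' == 'r'
  Pos -2: 'a' != 'e' (stop)
LCS = "r" (length 1)


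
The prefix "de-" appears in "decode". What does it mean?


Prefix: de-
Example: decode (de- + code)
Meaning = remove / reverse


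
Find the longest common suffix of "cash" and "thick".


Word 1: "cash"
Word 2: "thick"
Comparing from end:
  Pos -1: 'h' != 'k' (stop)
LCS = "" (length 0)


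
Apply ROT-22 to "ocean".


Word: "ocean"
Shift: 22
Each letter → (letter + shift) mod 26:
  'o' (14) + 22 = 10 → 'k'
  'c' (2) + 22 = 24 → 'y'
  'e' (4) + 22 = 0 → 'a'
  'a' (0) + 22 = 22 → 'w'
  'n' (13) + 22 = 9 → 'j'
Result = "kyawj"


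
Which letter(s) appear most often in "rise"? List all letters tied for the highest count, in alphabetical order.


Word: "rise"
Letter counts:
  'e': 1
  'i': 1
  'r': 1
  's': 1
Maximum count = 1
Most frequent = 'e', 'i', 'r', 's' (1 time each)


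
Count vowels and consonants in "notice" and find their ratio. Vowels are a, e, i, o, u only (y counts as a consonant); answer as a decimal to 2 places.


Word: "notice"
Vowels (a,e,i,o,u): 3
Consonants: 3
Ratio = 3/3
= 1.00


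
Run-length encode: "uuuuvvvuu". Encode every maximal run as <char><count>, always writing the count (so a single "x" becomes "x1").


String: "uuuuvvvuu"
Scanning for consecutive runs:
  'u' x 4
  'v' x 3
  'u' x 2
RLE = "u4v3u2"


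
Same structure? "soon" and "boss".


Pattern of "soon": [0, 1, 1, 2]
Pattern of "boss": [0, 1, 2, 2]
Patterns do not match
Same pattern = No


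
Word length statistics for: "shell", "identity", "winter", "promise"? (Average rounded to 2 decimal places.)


Lengths: "shell"=5, "identity"=8, "winter"=6, "promise"=7
Sum = 26, Count = 4
Average = 26/4 = 6.50
= avg=6.50, min=5, max=8


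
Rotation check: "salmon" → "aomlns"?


Word: "salmon", Candidate: "aomlns"
Method: check if candidate is substring of word+word
"salmonsalmon" contains "aomlns"? No
Is rotation = No


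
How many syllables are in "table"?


Word: "table"
Syllable breakdown: ta-ble
Counting: 2 parts
= 2 syllables


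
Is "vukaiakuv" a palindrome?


Word: "vukaiakuv"
Reversed: "vukaiakuv"
Forward == Backward? vukaiakuv == vukaiakuv
Palindrome = Yes


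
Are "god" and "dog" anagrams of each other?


Word 1: "god" → sorted: dgo
Word 2: "dog" → sorted: dgo
Same letters? dgo == dgo
Anagram = Yes


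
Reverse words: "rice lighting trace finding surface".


Original: "rice lighting trace finding surface"
Words (1..n): rice | lighting | trace | finding | surface
Reversed (n..1): surface | finding | trace | lighting | rice
Result = "surface finding trace lighting rice"


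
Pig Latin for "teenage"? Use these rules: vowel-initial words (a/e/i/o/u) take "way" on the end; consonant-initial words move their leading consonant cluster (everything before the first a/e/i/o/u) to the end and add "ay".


Word: "teenage"
Starts with consonant(s) → move to end, add 'ay'
Consonant cluster: "t"
Pig Latin = "eenagetay"


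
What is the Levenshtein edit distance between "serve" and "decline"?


Word 1: "serve" (length 5)
Word 2: "decline" (length 7)
One optimal edit sequence (insert/delete/substitute each cost 1):
  1. substitute 's' -> 'd'  (+1)
  2. keep 'e'
  3. insert 'c'  (+1)
  4. insert 'l'  (+1)
  5. substitute 'r' -> 'i'  (+1)
  6. substitute 'v' -> 'n'  (+1)
  7. keep 'e'
Total edit operations: 5
Edit distance = 5


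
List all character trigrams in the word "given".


Word: "given" (length 5)
Number of trigrams = 5 - 3 + 1 = 3
  Position 0: "giv"
  Position 1: "ive"
  Position 2: "ven"
Trigrams = "giv", "ive", "ven"


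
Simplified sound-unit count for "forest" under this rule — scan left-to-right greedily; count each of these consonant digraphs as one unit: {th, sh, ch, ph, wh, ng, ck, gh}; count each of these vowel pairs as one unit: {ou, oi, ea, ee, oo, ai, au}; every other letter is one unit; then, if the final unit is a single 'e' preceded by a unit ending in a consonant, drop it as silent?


Word: "forest" (6 letters)
Left-to-right scan:
  (1) 'f' (letter)
  (2) 'o' (letter)
  (3) 'r' (letter)
  (4) 'e' (letter)
  (5) 's' (letter)
  (6) 't' (letter)
Units from scan: 6
Sound units = 6 units


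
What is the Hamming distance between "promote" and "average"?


Comparing character by character (same length = 7):
  Pos 0: 'p' vs 'a' !=
  Pos 1: 'r' vs 'v' !=
  Pos 2: 'o' vs 'e' !=
  Pos 3: 'm' vs 'r' !=
  Pos 4: 'o' vs 'a' !=
  Pos 5: 't' vs 'g' !=
  Pos 6: 'e' vs 'e' =
Hamming distance = 6


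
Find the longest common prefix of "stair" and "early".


Word 1: "stair"
Word 2: "early"
Comparing from start:
  Pos 0: 's' != 'e' (stop)
LCP = "" (length 0)


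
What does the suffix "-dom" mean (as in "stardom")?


Suffix: -dom
Example: stardom (star + -dom)
Meaning = state / realm


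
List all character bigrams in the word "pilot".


Word: "pilot" (length 5)
Number of bigrams = 5 - 2 + 1 = 4
  Position 0: "pi"
  Position 1: "il"
  Position 2: "lo"
  Position 3: "ot"
Bigrams = "pi", "il", "lo", "ot"


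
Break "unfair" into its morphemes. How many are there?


Word: "unfair"
Morphemes: un- | fair
Each morpheme carries meaning
= 2 morphemes


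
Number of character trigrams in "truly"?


Word: "truly" (length 5)
Number of 3-grams = length - 3 + 1 = 5 - 3 + 1
= 3


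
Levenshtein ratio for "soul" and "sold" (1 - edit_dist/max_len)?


Word 1: "soul" (length 4)
Word 2: "sold" (length 4)
One optimal edit sequence:
  1. keep 's'
  2. keep 'o'
  3. substitute 'u' -> 'l'  (+1)
  4. substitute 'l' -> 'd'  (+1)
Edit distance = 2
Max length = max(4, 4) = 4
Similarity = 1 - 2/4
= 0.5000


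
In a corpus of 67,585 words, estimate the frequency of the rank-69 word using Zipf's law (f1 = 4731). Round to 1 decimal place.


Zipf's law: f(r) = f(1) / r
f(1) = 4731
f(69) = 4731 / 69
= 68.6 occurrences


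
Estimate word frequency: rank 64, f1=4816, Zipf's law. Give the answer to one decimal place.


Zipf's law: f(r) = f(1) / r
f(1) = 4816
f(64) = 4816 / 64
= 75.3 occurrences


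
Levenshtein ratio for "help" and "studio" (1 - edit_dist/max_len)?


Word 1: "help" (length 4)
Word 2: "studio" (length 6)
One optimal edit sequence:
  1. insert 's'  (+1)
  2. insert 't'  (+1)
  3. substitute 'h' -> 'u'  (+1)
  4. substitute 'e' -> 'd'  (+1)
  5. substitute 'l' -> 'i'  (+1)
  6. substitute 'p' -> 'o'  (+1)
Edit distance = 6
Max length = max(4, 6) = 6
Similarity = 1 - 6/6
= 0.0000


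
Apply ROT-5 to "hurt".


Word: "hurt"
Shift: 5
Each letter → (letter + shift) mod 26:
  'h' (7) + 5 = 12 → 'm'
  'u' (20) + 5 = 25 → 'z'
  'r' (17) + 5 = 22 → 'w'
  't' (19) + 5 = 24 → 'y'
Result = "mzwy"


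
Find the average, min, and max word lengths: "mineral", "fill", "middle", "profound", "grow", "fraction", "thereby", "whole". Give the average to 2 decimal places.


Lengths: "mineral"=7, "fill"=4, "middle"=6, "profound"=8, "grow"=4, "fraction"=8, "thereby"=7, "whole"=5
Sum = 49, Count = 8
Average = 49/8 = 6.13
= avg=6.13, min=4, max=8


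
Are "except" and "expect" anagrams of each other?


Word 1: "except" → sorted: ceeptx
Word 2: "expect" → sorted: ceeptx
Same letters? ceeptx == ceeptx
Anagram = Yes


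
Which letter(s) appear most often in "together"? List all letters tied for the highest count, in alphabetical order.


Word: "together"
Letter counts:
  'e': 2
  'g': 1
  'h': 1
  'o': 1
  'r': 1
  't': 2
Maximum count = 2
Most frequent = 'e', 't' (2 times each)


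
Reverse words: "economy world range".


Original: "economy world range"
Words (1..n): economy | world | range
Reversed (n..1): range | world | economy
Result = "range world economy"


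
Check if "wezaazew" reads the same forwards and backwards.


Word: "wezaazew"
Reversed: "wezaazew"
Forward == Backward? wezaazew == wezaazew
Palindrome = Yes


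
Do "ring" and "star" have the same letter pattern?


Pattern of "ring": [0, 1, 2, 3]
Pattern of "star": [0, 1, 2, 3]
Patterns match
Same pattern = Yes


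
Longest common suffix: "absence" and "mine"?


Word 1: "absence"
Word 2: "mine"
Comparing from end:
  Pos -1: 'e' == 'e'
  Pos -2: 'c' != 'n' (stop)
LCS = "e" (length 1)


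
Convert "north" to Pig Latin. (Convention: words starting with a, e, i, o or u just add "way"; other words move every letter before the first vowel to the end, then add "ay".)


Word: "north"
Starts with consonant(s) → move to end, add 'ay'
Consonant cluster: "n"
Pig Latin = "orthnay"


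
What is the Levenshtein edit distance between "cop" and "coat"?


Word 1: "cop" (length 3)
Word 2: "coat" (length 4)
One optimal edit sequence (insert/delete/substitute each cost 1):
  1. keep 'c'
  2. keep 'o'
  3. insert 'a'  (+1)
  4. substitute 'p' -> 't'  (+1)
Total edit operations: 2
Edit distance = 2


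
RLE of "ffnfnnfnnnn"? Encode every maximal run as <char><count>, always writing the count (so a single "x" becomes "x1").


String: "ffnfnnfnnnn"
Scanning for consecutive runs:
  'f' x 2
  'n' x 1
  'f' x 1
  'n' x 2
  'f' x 1
  'n' x 4
RLE = "f2n1f1n2f1n4"


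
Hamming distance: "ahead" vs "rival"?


Comparing character by character (same length = 5):
  Pos 0: 'a' vs 'r' !=
  Pos 1: 'h' vs 'i' !=
  Pos 2: 'e' vs 'v' !=
  Pos 3: 'a' vs 'a' =
  Pos 4: 'd' vs 'l' !=
Hamming distance = 4


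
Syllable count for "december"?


Word: "december"
Syllable breakdown: de | cem | ber
Counting: 3 parts
= 3 syllables


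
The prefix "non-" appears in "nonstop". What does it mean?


Prefix: non-
Example: nonstop = non- + stop
Meaning = not


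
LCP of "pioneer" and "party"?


Word 1: "pioneer"
Word 2: "party"
Comparing from start:
  Pos 0: 'p' == 'p'
  Pos 1: 'i' != 'a' (stop)
LCP = "p" (length 1)


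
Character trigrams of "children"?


Word: "children" (length 8)
Number of trigrams = 8 - 3 + 1 = 6
  Position 0: "chi"
  Position 1: "hil"
  Position 2: "ild"
  Position 3: "ldr"
  Position 4: "dre"
  Position 5: "ren"
Trigrams = "chi", "hil", "ild", "ldr", "dre", "ren"


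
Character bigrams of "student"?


Word: "student" (length 7)
Number of bigrams = 7 - 2 + 1 = 6
  Position 0: "st"
  Position 1: "tu"
  Position 2: "ud"
  Position 3: "de"
  Position 4: "en"
  Position 5: "nt"
Bigrams = "st", "tu", "ud", "de", "en", "nt"


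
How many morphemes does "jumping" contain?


Word: "jumping"
Morphemes: jump / -ing
Each morpheme carries meaning
= 2 morphemes


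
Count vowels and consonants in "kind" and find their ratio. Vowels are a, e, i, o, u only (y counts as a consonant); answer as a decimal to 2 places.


Word: "kind"
Vowels (a,e,i,o,u): 1
Consonants: 3
Ratio = 1/3
= 0.33


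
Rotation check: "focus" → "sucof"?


Word: "focus", Candidate: "sucof"
Method: check if candidate is substring of word+word
"focusfocus" contains "sucof"? No
Is rotation = No


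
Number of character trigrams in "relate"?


Word: "relate" (length 6)
Number of 3-grams = length - 3 + 1 = 6 - 3 + 1
= 4


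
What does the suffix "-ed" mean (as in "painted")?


Suffix: -ed
Example: painted (paint + -ed)
Meaning = past tense


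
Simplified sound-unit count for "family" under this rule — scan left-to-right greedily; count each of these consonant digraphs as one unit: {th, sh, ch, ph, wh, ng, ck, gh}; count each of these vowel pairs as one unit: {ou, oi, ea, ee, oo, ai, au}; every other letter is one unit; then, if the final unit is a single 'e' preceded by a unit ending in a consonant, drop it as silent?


Word: "family" (6 letters)
Left-to-right scan:
  1. 'f' (letter)
  2. 'a' (letter)
  3. 'm' (letter)
  4. 'i' (letter)
  5. 'l' (letter)
  6. 'y' (letter)
Units from scan: 6
Sound units = 6 units


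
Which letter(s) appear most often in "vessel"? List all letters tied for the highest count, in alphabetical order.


Word: "vessel"
Letter counts:
  'e': 2
  'l': 1
  's': 2
  'v': 1
Maximum count = 2
Most frequent = 'e', 's' (2 times each)


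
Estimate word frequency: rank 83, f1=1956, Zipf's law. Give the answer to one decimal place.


Zipf's law: f(r) = f(1) / r
f(1) = 1956
f(83) = 1956 / 83
= 23.6 occurrences


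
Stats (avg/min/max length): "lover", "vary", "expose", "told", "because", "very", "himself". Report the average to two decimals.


Lengths: "lover"=5, "vary"=4, "expose"=6, "told"=4, "because"=7, "very"=4, "himself"=7
Sum = 37, Count = 7
Average = 37/7 = 5.29
= avg=5.29, min=4, max=7


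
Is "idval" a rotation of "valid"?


Word: "valid", Candidate: "idval"
Method: check if candidate is substring of word+word
"validvalid" contains "idval"? Yes
Is rotation = Yes


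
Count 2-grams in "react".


Word: "react" (length 5)
Number of 2-grams = length - 2 + 1 = 5 - 2 + 1
= 4


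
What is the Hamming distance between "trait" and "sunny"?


Comparing character by character (same length = 5):
  Pos 0: 't' vs 's' !=
  Pos 1: 'r' vs 'u' !=
  Pos 2: 'a' vs 'n' !=
  Pos 3: 'i' vs 'n' !=
  Pos 4: 't' vs 'y' !=
Hamming distance = 5


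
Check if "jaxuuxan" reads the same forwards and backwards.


Word: "jaxuuxan"
Reversed: "naxuuxaj"
Forward == Backward? jaxuuxan != naxuuxaj
Palindrome = No


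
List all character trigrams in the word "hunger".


Word: "hunger" (length 6)
Number of trigrams = 6 - 3 + 1 = 4
  Position 0: "hun"
  Position 1: "ung"
  Position 2: "nge"
  Position 3: "ger"
Trigrams = "hun", "ung", "nge", "ger"


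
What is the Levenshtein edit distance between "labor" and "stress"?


Word 1: "labor" (length 5)
Word 2: "stress" (length 6)
One optimal edit sequence (insert/delete/substitute each cost 1):
  1. insert 's'  (+1)
  2. substitute 'l' -> 't'  (+1)
  3. substitute 'a' -> 'r'  (+1)
  4. substitute 'b' -> 'e'  (+1)
  5. substitute 'o' -> 's'  (+1)
  6. substitute 'r' -> 's'  (+1)
Total edit operations: 6
Edit distance = 6


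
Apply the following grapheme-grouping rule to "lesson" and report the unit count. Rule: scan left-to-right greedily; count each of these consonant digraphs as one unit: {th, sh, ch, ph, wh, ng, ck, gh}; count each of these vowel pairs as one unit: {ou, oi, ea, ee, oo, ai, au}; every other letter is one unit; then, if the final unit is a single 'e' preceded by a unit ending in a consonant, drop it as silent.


Word: "lesson" (6 letters)
Left-to-right scan:
  [1] 'l' (letter)
  [2] 'e' (letter)
  [3] 's' (letter)
  [4] 's' (letter)
  [5] 'o' (letter)
  [6] 'n' (letter)
Units from scan: 6
Sound units = 6 units


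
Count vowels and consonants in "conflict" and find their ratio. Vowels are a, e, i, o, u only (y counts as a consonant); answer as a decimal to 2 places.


Word: "conflict"
Vowels (a,e,i,o,u): 2
Consonants: 6
Ratio = 2/6
= 0.33


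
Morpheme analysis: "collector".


Word: "collector"
Morphemes: collect / -or
Each morpheme carries meaning
= 2 morphemes


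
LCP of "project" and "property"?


Word 1: "project"
Word 2: "property"
Comparing from start:
  Pos 0: 'p' == 'p'
  Pos 1: 'r' == 'r'
  Pos 2: 'o' == 'o'
  Pos 3: 'j' != 'p' (stop)
LCP = "pro" (length 3)


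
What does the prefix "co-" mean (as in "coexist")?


Prefix: co-
Example: coexist (co- + exist)
Meaning = together


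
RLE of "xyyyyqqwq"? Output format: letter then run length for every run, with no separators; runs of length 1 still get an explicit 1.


String: "xyyyyqqwq"
Scanning for consecutive runs:
  'x' x 1
  'y' x 4
  'q' x 2
  'w' x 1
  'q' x 1
RLE = "x1y4q2w1q1"


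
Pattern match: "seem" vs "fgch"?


Pattern of "seem": [0, 1, 1, 2]
Pattern of "fgch": [0, 1, 2, 3]
Patterns do not match
Same pattern = No


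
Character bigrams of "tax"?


Word: "tax" (length 3)
Number of bigrams = 3 - 2 + 1 = 2
  Position 0: "ta"
  Position 1: "ax"
Bigrams = "ta", "ax"


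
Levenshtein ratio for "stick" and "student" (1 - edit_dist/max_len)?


Word 1: "stick" (length 5)
Word 2: "student" (length 7)
One optimal edit sequence:
  1. keep 's'
  2. keep 't'
  3. insert 'u'  (+1)
  4. insert 'd'  (+1)
  5. substitute 'i' -> 'e'  (+1)
  6. substitute 'c' -> 'n'  (+1)
  7. substitute 'k' -> 't'  (+1)
Edit distance = 5
Max length = max(5, 7) = 7
Similarity = 1 - 5/7
= 0.2857


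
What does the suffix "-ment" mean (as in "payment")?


Suffix: -ment
As in: payment -> pay + -ment
Meaning = result of action


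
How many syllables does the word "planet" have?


Word: "planet"
Syllable breakdown: plan | et
Counting: 2 parts
= 2 syllables


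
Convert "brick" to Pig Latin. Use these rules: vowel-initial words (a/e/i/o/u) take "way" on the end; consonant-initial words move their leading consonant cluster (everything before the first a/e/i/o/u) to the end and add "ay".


Word: "brick"
Starts with consonant(s) → move to end, add 'ay'
Consonant cluster: "br"
Pig Latin = "ickbray"


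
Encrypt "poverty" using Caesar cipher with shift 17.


Word: "poverty"
Shift: 17
Each letter → (letter + shift) mod 26:
  'p' (15) + 17 = 6 → 'g'
  'o' (14) + 17 = 5 → 'f'
  'v' (21) + 17 = 12 → 'm'
  'e' (4) + 17 = 21 → 'v'
  'r' (17) + 17 = 8 → 'i'
  't' (19) + 17 = 10 → 'k'
  'y' (24) + 17 = 15 → 'p'
Result = "gfmvikp"


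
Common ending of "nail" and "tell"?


Word 1: "nail"
Word 2: "tell"
Comparing from end:
  Pos -1: 'l' == 'l'
  Pos -2: 'i' != 'l' (stop)
LCS = "l" (length 1)


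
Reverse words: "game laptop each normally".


Original: "game laptop each normally"
Words (1..n): game | laptop | each | normally
Reversed (n..1): normally | each | laptop | game
Result = "normally each laptop game"


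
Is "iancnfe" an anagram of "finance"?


Word 1: "finance" → sorted: acefinn
Word 2: "iancnfe" → sorted: acefinn
Same letters? acefinn == acefinn
Anagram = Yes


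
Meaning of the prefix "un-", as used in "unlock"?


Prefix: un-
Example: unlock = un- + lock
Meaning = not / reverse


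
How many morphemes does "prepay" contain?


Word: "prepay"
Morphemes: pre- / pay
Each morpheme carries meaning
= 2 morphemes


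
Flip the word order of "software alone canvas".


Original: "software alone canvas"
Words (1..n): software | alone | canvas
Reversed (n..1): canvas | alone | software
Result = "canvas alone software"


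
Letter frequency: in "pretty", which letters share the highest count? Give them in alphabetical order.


Word: "pretty"
Letter counts:
  'e': 1
  'p': 1
  'r': 1
  't': 2
  'y': 1
Maximum count = 2
Most frequent = 't' (2 times each)


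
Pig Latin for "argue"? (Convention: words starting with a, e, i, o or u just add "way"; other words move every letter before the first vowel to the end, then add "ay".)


Word: "argue"
Starts with vowel → add 'way'
Pig Latin = "argueway"


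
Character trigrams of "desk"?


Word: "desk" (length 4)
Number of trigrams = 4 - 3 + 1 = 2
  Position 0: "des"
  Position 1: "esk"
Trigrams = "des", "esk"


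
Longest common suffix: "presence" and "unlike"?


Word 1: "presence"
Word 2: "unlike"
Comparing from end:
  Pos -1: 'e' == 'e'
  Pos -2: 'c' != 'k' (stop)
LCS = "e" (length 1)


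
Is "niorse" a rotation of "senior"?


Word: "senior", Candidate: "niorse"
Method: check if candidate is substring of word+word
"seniorsenior" contains "niorse"? Yes
Is rotation = Yes


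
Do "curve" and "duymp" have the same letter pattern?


Pattern of "curve": [0, 1, 2, 3, 4]
Pattern of "duymp": [0, 1, 2, 3, 4]
Patterns match
Same pattern = Yes


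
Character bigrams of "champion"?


Word: "champion" (length 8)
Number of bigrams = 8 - 2 + 1 = 7
  Position 0: "ch"
  Position 1: "ha"
  Position 2: "am"
  Position 3: "mp"
  Position 4: "pi"
  Position 5: "io"
  Position 6: "on"
Bigrams = "ch", "ha", "am", "mp", "pi", "io", "on"


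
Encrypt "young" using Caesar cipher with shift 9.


Word: "young"
Shift: 9
Each letter → (letter + shift) mod 26:
  'y' (24) + 9 = 7 → 'h'
  'o' (14) + 9 = 23 → 'x'
  'u' (20) + 9 = 3 → 'd'
  'n' (13) + 9 = 22 → 'w'
  'g' (6) + 9 = 15 → 'p'
Result = "hxdwp"


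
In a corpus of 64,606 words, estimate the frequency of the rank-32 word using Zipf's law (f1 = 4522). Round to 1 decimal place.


Zipf's law: f(r) = f(1) / r
f(1) = 4522
f(32) = 4522 / 32
= 141.3 occurrences


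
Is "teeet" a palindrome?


Word: "teeet"
Reversed: "teeet"
Forward == Backward? teeet == teeet
Palindrome = Yes


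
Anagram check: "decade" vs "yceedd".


Word 1: "decade" → sorted: acddee
Word 2: "yceedd" → sorted: cddeey
Same letters? acddee != cddeey
Anagram = No


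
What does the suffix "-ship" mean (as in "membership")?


Suffix: -ship
Example: membership = member + -ship
Meaning = state / position


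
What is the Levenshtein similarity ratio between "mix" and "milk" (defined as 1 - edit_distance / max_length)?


Word 1: "mix" (length 3)
Word 2: "milk" (length 4)
One optimal edit sequence:
  1. keep 'm'
  2. keep 'i'
  3. insert 'l'  (+1)
  4. substitute 'x' -> 'k'  (+1)
Edit distance = 2
Max length = max(3, 4) = 4
Similarity = 1 - 2/4
= 0.5000


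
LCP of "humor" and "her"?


Word 1: "humor"
Word 2: "her"
Comparing from start:
  Pos 0: 'h' == 'h'
  Pos 1: 'u' != 'e' (stop)
LCP = "h" (length 1)


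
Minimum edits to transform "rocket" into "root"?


Word 1: "rocket" (length 6)
Word 2: "root" (length 4)
One optimal edit sequence (insert/delete/substitute each cost 1):
  1. keep 'r'
  2. keep 'o'
  3. delete 'c'  (+1)
  4. delete 'k'  (+1)
  5. substitute 'e' -> 'o'  (+1)
  6. keep 't'
Total edit operations: 3
Edit distance = 3


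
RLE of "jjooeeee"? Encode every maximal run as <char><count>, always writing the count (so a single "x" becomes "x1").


String: "jjooeeee"
Scanning for consecutive runs:
  'j' x 2
  'o' x 2
  'e' x 4
RLE = "j2o2e4"


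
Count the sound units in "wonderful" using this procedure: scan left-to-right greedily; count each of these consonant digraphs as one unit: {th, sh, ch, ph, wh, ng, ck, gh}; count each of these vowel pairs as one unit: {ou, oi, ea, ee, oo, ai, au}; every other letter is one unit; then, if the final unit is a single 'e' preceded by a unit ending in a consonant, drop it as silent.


Word: "wonderful" (9 letters)
Left-to-right scan:
  1. 'w' (letter)
  2. 'o' (letter)
  3. 'n' (letter)
  4. 'd' (letter)
  5. 'e' (letter)
  6. 'r' (letter)
  7. 'f' (letter)
  8. 'u' (letter)
  9. 'l' (letter)
Units from scan: 9
Sound units = 9 units


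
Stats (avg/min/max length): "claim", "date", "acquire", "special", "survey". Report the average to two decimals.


Lengths: "claim"=5, "date"=4, "acquire"=7, "special"=7, "survey"=6
Sum = 29, Count = 5
Average = 29/5 = 5.80
= avg=5.80, min=4, max=7


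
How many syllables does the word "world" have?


Word: "world"
Syllable breakdown: world
Counting: 1 part
= 1 syllable


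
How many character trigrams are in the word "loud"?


Word: "loud" (length 4)
Number of 3-grams = length - 3 + 1 = 4 - 3 + 1
= 2


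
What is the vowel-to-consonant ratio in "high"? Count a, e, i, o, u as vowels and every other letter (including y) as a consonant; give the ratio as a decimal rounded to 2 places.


Word: "high"
Vowels (a,e,i,o,u): 1
Consonants: 3
Ratio = 1/3
= 0.33


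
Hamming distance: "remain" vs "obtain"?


Comparing character by character (same length = 6):
  Pos 0: 'r' vs 'o' !=
  Pos 1: 'e' vs 'b' !=
  Pos 2: 'm' vs 't' !=
  Pos 3: 'a' vs 'a' =
  Pos 4: 'i' vs 'i' =
  Pos 5: 'n' vs 'n' =
Hamming distance = 3


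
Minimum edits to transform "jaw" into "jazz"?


Word 1: "jaw" (length 3)
Word 2: "jazz" (length 4)
One optimal edit sequence (insert/delete/substitute each cost 1):
  1. keep 'j'
  2. keep 'a'
  3. insert 'z'  (+1)
  4. substitute 'w' -> 'z'  (+1)
Total edit operations: 2
Edit distance = 2


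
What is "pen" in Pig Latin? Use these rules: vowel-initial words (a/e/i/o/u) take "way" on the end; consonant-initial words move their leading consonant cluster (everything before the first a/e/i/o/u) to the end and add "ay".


Word: "pen"
Starts with consonant(s) → move to end, add 'ay'
Consonant cluster: "p"
Pig Latin = "enpay"


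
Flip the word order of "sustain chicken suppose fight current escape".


Original: "sustain chicken suppose fight current escape"
Words (1..n): sustain | chicken | suppose | fight | current | escape
Reversed (n..1): escape | current | fight | suppose | chicken | sustain
Result = "escape current fight suppose chicken sustain"


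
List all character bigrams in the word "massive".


Word: "massive" (length 7)
Number of bigrams = 7 - 2 + 1 = 6
  Position 0: "ma"
  Position 1: "as"
  Position 2: "ss"
  Position 3: "si"
  Position 4: "iv"
  Position 5: "ve"
Bigrams = "ma", "as", "ss", "si", "iv", "ve"


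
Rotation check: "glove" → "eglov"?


Word: "glove", Candidate: "eglov"
Method: check if candidate is substring of word+word
"gloveglove" contains "eglov"? Yes
Is rotation = Yes


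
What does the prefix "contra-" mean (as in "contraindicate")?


Prefix: contra-
As in: contraindicate -> contra- + indicate
Meaning = against


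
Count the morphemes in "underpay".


Word: "underpay"
Morphemes: under- | pay
Each morpheme carries meaning
= 2 morphemes


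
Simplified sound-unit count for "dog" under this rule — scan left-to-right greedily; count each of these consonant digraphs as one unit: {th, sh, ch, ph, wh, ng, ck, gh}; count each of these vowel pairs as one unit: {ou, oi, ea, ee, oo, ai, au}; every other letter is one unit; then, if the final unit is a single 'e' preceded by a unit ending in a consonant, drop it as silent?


Word: "dog" (3 letters)
Left-to-right scan:
  1. 'd' (letter)
  2. 'o' (letter)
  3. 'g' (letter)
Units from scan: 3
Sound units = 3 units


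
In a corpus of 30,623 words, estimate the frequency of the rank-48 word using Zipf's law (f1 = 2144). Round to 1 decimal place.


Zipf's law: f(r) = f(1) / r
f(1) = 2144
f(48) = 2144 / 48
= 44.7 occurrences


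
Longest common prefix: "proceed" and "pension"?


Word 1: "proceed"
Word 2: "pension"
Comparing from start:
  Pos 0: 'p' == 'p'
  Pos 1: 'r' != 'e' (stop)
LCP = "p" (length 1)


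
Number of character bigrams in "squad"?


Word: "squad" (length 5)
Number of 2-grams = length - 2 + 1 = 5 - 2 + 1
= 4


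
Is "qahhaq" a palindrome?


Word: "qahhaq"
Reversed: "qahhaq"
Forward == Backward? qahhaq == qahhaq
Palindrome = Yes


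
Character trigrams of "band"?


Word: "band" (length 4)
Number of trigrams = 4 - 3 + 1 = 2
  Position 0: "ban"
  Position 1: "and"
Trigrams = "ban", "and"


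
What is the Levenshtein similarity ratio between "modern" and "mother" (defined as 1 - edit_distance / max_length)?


Word 1: "modern" (length 6)
Word 2: "mother" (length 6)
One optimal edit sequence:
  1. keep 'm'
  2. keep 'o'
  3. insert 't'  (+1)
  4. substitute 'd' -> 'h'  (+1)
  5. keep 'e'
  6. keep 'r'
  7. delete 'n'  (+1)
Edit distance = 3
Max length = max(6, 6) = 6
Similarity = 1 - 3/6
= 0.5000


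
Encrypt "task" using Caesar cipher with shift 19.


Word: "task"
Shift: 19
Each letter → (letter + shift) mod 26:
  't' (19) + 19 = 12 → 'm'
  'a' (0) + 19 = 19 → 't'
  's' (18) + 19 = 11 → 'l'
  'k' (10) + 19 = 3 → 'd'
Result = "mtld"


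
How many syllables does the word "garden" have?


Word: "garden"
Syllable breakdown: gar | den
Counting: 2 parts
= 2 syllables


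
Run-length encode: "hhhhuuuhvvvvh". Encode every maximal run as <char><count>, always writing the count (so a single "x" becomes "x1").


String: "hhhhuuuhvvvvh"
Scanning for consecutive runs:
  'h' x 4
  'u' x 3
  'h' x 1
  'v' x 4
  'h' x 1
RLE = "h4u3h1v4h1"


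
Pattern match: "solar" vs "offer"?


Pattern of "solar": [0, 1, 2, 3, 4]
Pattern of "offer": [0, 1, 1, 2, 3]
Patterns do not match
Same pattern = No


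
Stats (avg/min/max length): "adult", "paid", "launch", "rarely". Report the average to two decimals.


Lengths: "adult"=5, "paid"=4, "launch"=6, "rarely"=6
Sum = 21, Count = 4
Average = 21/4 = 5.25
= avg=5.25, min=4, max=6


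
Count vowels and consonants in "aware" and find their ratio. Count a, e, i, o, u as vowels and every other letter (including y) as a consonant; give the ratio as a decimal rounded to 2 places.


Word: "aware"
Vowels (a,e,i,o,u): 3
Consonants: 2
Ratio = 3/2
= 1.50


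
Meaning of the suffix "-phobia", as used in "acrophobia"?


Suffix: -phobia
Example: acrophobia = acro- + -phobia
Meaning = fear of


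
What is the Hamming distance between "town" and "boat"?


Comparing character by character (same length = 4):
  Pos 0: 't' vs 'b' !=
  Pos 1: 'o' vs 'o' =
  Pos 2: 'w' vs 'a' !=
  Pos 3: 'n' vs 't' !=
Hamming distance = 3


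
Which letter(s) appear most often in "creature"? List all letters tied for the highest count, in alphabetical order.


Word: "creature"
Letter counts:
  'a': 1
  'c': 1
  'e': 2
  'r': 2
  't': 1
  'u': 1
Maximum count = 2
Most frequent = 'e', 'r' (2 times each)


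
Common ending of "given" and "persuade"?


Word 1: "given"
Word 2: "persuade"
Comparing from end:
  Pos -1: 'n' != 'e' (stop)
LCS = "" (length 0)


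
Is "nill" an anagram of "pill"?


Word 1: "pill" → sorted: illp
Word 2: "nill" → sorted: illn
Same letters? illp != illn
Anagram = No


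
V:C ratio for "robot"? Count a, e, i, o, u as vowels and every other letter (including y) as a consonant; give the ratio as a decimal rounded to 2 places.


Word: "robot"
Vowels (a,e,i,o,u): 2
Consonants: 3
Ratio = 2/3
= 0.67


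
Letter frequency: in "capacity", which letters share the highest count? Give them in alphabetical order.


Word: "capacity"
Letter counts:
  'a': 2
  'c': 2
  'i': 1
  'p': 1
  't': 1
  'y': 1
Maximum count = 2
Most frequent = 'a', 'c' (2 times each)


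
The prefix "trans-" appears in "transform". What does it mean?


Prefix: trans-
Example: transform (trans- + form)
Meaning = across


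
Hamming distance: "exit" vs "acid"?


Comparing character by character (same length = 4):
  Pos 0: 'e' vs 'a' !=
  Pos 1: 'x' vs 'c' !=
  Pos 2: 'i' vs 'i' =
  Pos 3: 't' vs 'd' !=
Hamming distance = 3


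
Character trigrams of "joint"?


Word: "joint" (length 5)
Number of trigrams = 5 - 3 + 1 = 3
  Position 0: "joi"
  Position 1: "oin"
  Position 2: "int"
Trigrams = "joi", "oin", "int"


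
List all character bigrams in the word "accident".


Word: "accident" (length 8)
Number of bigrams = 8 - 2 + 1 = 7
  Position 0: "ac"
  Position 1: "cc"
  Position 2: "ci"
  Position 3: "id"
  Position 4: "de"
  Position 5: "en"
  Position 6: "nt"
Bigrams = "ac", "cc", "ci", "id", "de", "en", "nt"


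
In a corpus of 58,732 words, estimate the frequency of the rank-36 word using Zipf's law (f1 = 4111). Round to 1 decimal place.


Zipf's law: f(r) = f(1) / r
f(1) = 4111
f(36) = 4111 / 36
= 114.2 occurrences


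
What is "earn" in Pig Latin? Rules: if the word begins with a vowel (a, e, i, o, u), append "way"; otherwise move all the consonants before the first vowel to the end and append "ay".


Word: "earn"
Starts with vowel → add 'way'
Pig Latin = "earnway"


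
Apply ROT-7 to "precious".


Word: "precious"
Shift: 7
Each letter → (letter + shift) mod 26:
  'p' (15) + 7 = 22 → 'w'
  'r' (17) + 7 = 24 → 'y'
  'e' (4) + 7 = 11 → 'l'
  'c' (2) + 7 = 9 → 'j'
  'i' (8) + 7 = 15 → 'p'
  'o' (14) + 7 = 21 → 'v'
  'u' (20) + 7 = 1 → 'b'
  's' (18) + 7 = 25 → 'z'
Result = "wyljpvbz"


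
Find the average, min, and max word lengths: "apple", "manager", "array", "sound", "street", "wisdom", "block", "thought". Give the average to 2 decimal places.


Lengths: "apple"=5, "manager"=7, "array"=5, "sound"=5, "street"=6, "wisdom"=6, "block"=5, "thought"=7
Sum = 46, Count = 8
Average = 46/8 = 5.75
= avg=5.75, min=5, max=7


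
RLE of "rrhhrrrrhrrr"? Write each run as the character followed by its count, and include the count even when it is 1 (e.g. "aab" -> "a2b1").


String: "rrhhrrrrhrrr"
Scanning for consecutive runs:
  'r' x 2
  'h' x 2
  'r' x 4
  'h' x 1
  'r' x 3
RLE = "r2h2r4h1r3"


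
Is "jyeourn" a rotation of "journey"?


Word: "journey", Candidate: "jyeourn"
Method: check if candidate is substring of word+word
"journeyjourney" contains "jyeourn"? No
Is rotation = No


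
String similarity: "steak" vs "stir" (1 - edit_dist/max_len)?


Word 1: "steak" (length 5)
Word 2: "stir" (length 4)
One optimal edit sequence:
  1. keep 's'
  2. keep 't'
  3. delete 'e'  (+1)
  4. substitute 'a' -> 'i'  (+1)
  5. substitute 'k' -> 'r'  (+1)
Edit distance = 3
Max length = max(5, 4) = 5
Similarity = 1 - 3/5
= 0.4000


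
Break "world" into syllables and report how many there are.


Word: "world"
Syllable breakdown: world
Counting: 1 part
= 1 syllable


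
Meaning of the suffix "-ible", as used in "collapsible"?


Suffix: -ible
Example: collapsible = collapse + -ible, with a spelling change
Meaning = capable of


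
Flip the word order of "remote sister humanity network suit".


Original: "remote sister humanity network suit"
Words (1..n): remote | sister | humanity | network | suit
Reversed (n..1): suit | network | humanity | sister | remote
Result = "suit network humanity sister remote"


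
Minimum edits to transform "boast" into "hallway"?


Word 1: "boast" (length 5)
Word 2: "hallway" (length 7)
One optimal edit sequence (insert/delete/substitute each cost 1):
  1. insert 'h'  (+1)
  2. insert 'a'  (+1)
  3. substitute 'b' -> 'l'  (+1)
  4. substitute 'o' -> 'l'  (+1)
  5. substitute 'a' -> 'w'  (+1)
  6. substitute 's' -> 'a'  (+1)
  7. substitute 't' -> 'y'  (+1)
Total edit operations: 7
Edit distance = 7


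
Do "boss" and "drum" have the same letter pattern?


Pattern of "boss": [0, 1, 2, 2]
Pattern of "drum": [0, 1, 2, 3]
Patterns do not match
Same pattern = No


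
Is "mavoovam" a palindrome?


Word: "mavoovam"
Reversed: "mavoovam"
Forward == Backward? mavoovam == mavoovam
Palindrome = Yes


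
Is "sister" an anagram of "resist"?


Word 1: "resist" → sorted: eirsst
Word 2: "sister" → sorted: eirsst
Same letters? eirsst == eirsst
Anagram = Yes


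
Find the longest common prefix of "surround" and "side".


Word 1: "surround"
Word 2: "side"
Comparing from start:
  Pos 0: 's' == 's'
  Pos 1: 'u' != 'i' (stop)
LCP = "s" (length 1)


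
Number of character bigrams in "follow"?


Word: "follow" (length 6)
Number of 2-grams = length - 2 + 1 = 6 - 2 + 1
= 5


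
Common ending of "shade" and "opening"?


Word 1: "shade"
Word 2: "opening"
Comparing from end:
  Pos -1: 'e' != 'g' (stop)
LCS = "" (length 0)


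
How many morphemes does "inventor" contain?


Word: "inventor"
Morphemes: invent + -or
Each morpheme carries meaning
= 2 morphemes


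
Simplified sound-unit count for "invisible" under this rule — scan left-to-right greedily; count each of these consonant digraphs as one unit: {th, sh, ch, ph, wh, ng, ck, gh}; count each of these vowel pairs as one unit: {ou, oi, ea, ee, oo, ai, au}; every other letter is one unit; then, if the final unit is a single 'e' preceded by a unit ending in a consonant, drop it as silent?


Word: "invisible" (9 letters)
Left-to-right scan:
  1. 'i' (letter)
  2. 'n' (letter)
  3. 'v' (letter)
  4. 'i' (letter)
  5. 's' (letter)
  6. 'i' (letter)
  7. 'b' (letter)
  8. 'l' (letter)
  9. 'e' (letter)
Units from scan: 9
Final unit is 'e' after a consonant -> drop as silent (-1)
Sound units = 8 units


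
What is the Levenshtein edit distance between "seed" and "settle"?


Word 1: "seed" (length 4)
Word 2: "settle" (length 6)
One optimal edit sequence (insert/delete/substitute each cost 1):
  1. keep 's'
  2. keep 'e'
  3. insert 't'  (+1)
  4. insert 't'  (+1)
  5. substitute 'e' -> 'l'  (+1)
  6. substitute 'd' -> 'e'  (+1)
Total edit operations: 4
Edit distance = 4


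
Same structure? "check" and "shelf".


Pattern of "check": [0, 1, 2, 0, 3]
Pattern of "shelf": [0, 1, 2, 3, 4]
Patterns do not match
Same pattern = No


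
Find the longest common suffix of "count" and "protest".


Word 1: "count"
Word 2: "protest"
Comparing from end:
  Pos -1: 't' == 't'
  Pos -2: 'n' != 's' (stop)
LCS = "t" (length 1)


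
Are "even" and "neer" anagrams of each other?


Word 1: "even" → sorted: eenv
Word 2: "neer" → sorted: eenr
Same letters? eenv != eenr
Anagram = No


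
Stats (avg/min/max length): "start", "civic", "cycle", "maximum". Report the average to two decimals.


Lengths: "start"=5, "civic"=5, "cycle"=5, "maximum"=7
Sum = 22, Count = 4
Average = 22/4 = 5.50
= avg=5.50, min=5, max=7
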